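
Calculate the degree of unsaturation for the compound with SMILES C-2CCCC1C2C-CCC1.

Molecular formula from the SMILES: C10H18.
DoU = (2C + 2 + N − H − X)/2 = (2·10 + 2 + 0 − 18 − 0)/2 = 4/2 = 2.
(Structurally: 2 ring(s) + 0 π bond(s) = 2.)

2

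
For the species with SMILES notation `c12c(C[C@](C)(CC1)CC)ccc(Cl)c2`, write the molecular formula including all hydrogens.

C13H17Cl

Heavy atoms from the SMILES: 13 C, 1 Cl.
Implicit hydrogens by atom environment:
  4 × C: 2 H each → 8
  3 × C (aromatic): 1 H each → 3
  3 × C (aromatic): no H
  2 × C: 3 H each → 6
  1 × C: no H
  1 × Cl: no H
  Total hydrogens = 17.
Molecular formula: C13H17Cl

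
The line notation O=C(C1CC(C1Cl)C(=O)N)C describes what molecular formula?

Heavy atoms from the SMILES: 7 C, 1 Cl, 1 N, 2 O.
Implicit hydrogens by atom environment:
  3 × C: 1 H each → 3
  2 × C: no H
  2 × O: no H
  1 × C: 3 H
  1 × C: 2 H
  1 × Cl: no H
  1 × N: 2 H
  Total hydrogens = 10.
Molecular formula: C7H10ClNO2

C7H10ClNO2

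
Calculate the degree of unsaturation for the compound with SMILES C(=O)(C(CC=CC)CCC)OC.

2

Molecular formula from the SMILES: C10H18O2.
DoU = (2C + 2 + N − H − X)/2 = (2·10 + 2 + 0 − 18 − 0)/2 = 4/2 = 2.
(Structurally: 0 ring(s) + 2 π bond(s) = 2.)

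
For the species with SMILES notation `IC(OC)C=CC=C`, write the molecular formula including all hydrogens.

Heavy atoms from the SMILES: 6 C, 1 I, 1 O.
Implicit hydrogens by atom environment:
  4 × C: 1 H each → 4
  1 × C: 3 H
  1 × C: 2 H
  1 × I: no H
  1 × O: no H
  Total hydrogens = 9.
Molecular formula: C6H9IO

C6H9IO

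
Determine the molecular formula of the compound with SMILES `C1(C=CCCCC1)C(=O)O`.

Heavy atoms from the SMILES: 8 C, 2 O.
Implicit hydrogens by atom environment:
  4 × C: 2 H each → 8
  3 × C: 1 H each → 3
  1 × C: no H
  1 × O: 1 H
  1 × O: no H
  Total hydrogens = 12.
Molecular formula: C8H12O2

C8H12O2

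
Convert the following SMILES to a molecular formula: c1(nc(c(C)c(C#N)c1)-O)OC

Heavy atoms from the SMILES: 8 C, 2 N, 2 O.
Implicit hydrogens by atom environment:
  4 × C (aromatic): no H
  2 × C: 3 H each → 6
  1 × C (aromatic): 1 H
  1 × C: no H
  1 × N (aromatic): no H
  1 × N: no H
  1 × O: 1 H
  1 × O: no H
  Total hydrogens = 8.
Molecular formula: C8H8N2O2

C8H8N2O2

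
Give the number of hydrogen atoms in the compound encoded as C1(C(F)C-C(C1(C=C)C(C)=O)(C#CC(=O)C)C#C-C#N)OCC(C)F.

Hydrogens are implicit in SMILES; fill each atom to its normal valence:
  9 × C: no H
  4 × C: 1 H each → 4
  3 × C: 3 H each → 9
  3 × C: 2 H each → 6
  3 × O: no H
  2 × F: no H
  1 × N: no H
  Total hydrogens = 19.

19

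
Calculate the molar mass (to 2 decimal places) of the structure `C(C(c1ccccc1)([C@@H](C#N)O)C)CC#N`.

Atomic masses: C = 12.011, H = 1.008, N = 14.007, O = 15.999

214.27

Molecular formula: C13H14N2O.
M = 13×12.011 + 14×1.008 + 2×14.007 + 1×15.999 = 214.27 g/mol.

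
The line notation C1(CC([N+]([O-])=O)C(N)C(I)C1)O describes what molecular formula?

Heavy atoms from the SMILES: 6 C, 1 I, 2 N, 3 O.
Implicit hydrogens by atom environment:
  4 × C: 1 H each → 4
  2 × C: 2 H each → 4
  1 × I: no H
  1 × N: 2 H
  1 × N (charge +1): no H
  1 × O: 1 H
  1 × O: no H
  1 × O (charge -1): no H
  Total hydrogens = 11.
Molecular formula: C6H11IN2O3

C6H11IN2O3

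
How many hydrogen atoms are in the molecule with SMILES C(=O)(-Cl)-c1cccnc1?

Hydrogens are implicit in SMILES; fill each atom to its normal valence:
  4 × C (aromatic): 1 H each → 4
  1 × C (aromatic): no H
  1 × C: no H
  1 × Cl: no H
  1 × N (aromatic): no H
  1 × O: no H
  Total hydrogens = 4.

4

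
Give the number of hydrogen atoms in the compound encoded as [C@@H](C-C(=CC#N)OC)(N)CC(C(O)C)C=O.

Hydrogens are implicit in SMILES; fill each atom to its normal valence:
  5 × C: 1 H each → 5
  2 × C: 3 H each → 6
  2 × C: 2 H each → 4
  2 × C: no H
  2 × O: no H
  1 × N: 2 H
  1 × N: no H
  1 × O: 1 H
  Total hydrogens = 18.

18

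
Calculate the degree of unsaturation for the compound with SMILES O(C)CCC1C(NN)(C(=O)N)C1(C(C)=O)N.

3

Molecular formula from the SMILES: C9H18N4O3.
DoU = (2C + 2 + N − H − X)/2 = (2·9 + 2 + 4 − 18 − 0)/2 = 6/2 = 3.
(Structurally: 1 ring(s) + 2 π bond(s) = 3.)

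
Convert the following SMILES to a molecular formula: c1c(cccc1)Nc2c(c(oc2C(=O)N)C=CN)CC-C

Heavy atoms from the SMILES: 16 C, 3 N, 2 O.
Implicit hydrogens by atom environment:
  5 × C (aromatic): 1 H each → 5
  5 × C (aromatic): no H
  2 × C: 2 H each → 4
  2 × C: 1 H each → 2
  2 × N: 2 H each → 4
  1 × C: 3 H
  1 × C: no H
  1 × N: 1 H
  1 × O (aromatic): no H
  1 × O: no H
  Total hydrogens = 19.
Molecular formula: C16H19N3O2

C16H19N3O2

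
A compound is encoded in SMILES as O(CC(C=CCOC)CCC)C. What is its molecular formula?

C10H20O2

Heavy atoms from the SMILES: 10 C, 2 O.
Implicit hydrogens by atom environment:
  4 × C: 2 H each → 8
  3 × C: 3 H each → 9
  3 × C: 1 H each → 3
  2 × O: no H
  Total hydrogens = 20.
Molecular formula: C10H20O2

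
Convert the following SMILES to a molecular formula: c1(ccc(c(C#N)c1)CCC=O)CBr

C11H10BrNO

Heavy atoms from the SMILES: 1 Br, 11 C, 1 N, 1 O.
Implicit hydrogens by atom environment:
  3 × C: 2 H each → 6
  3 × C (aromatic): 1 H each → 3
  3 × C (aromatic): no H
  1 × Br: no H
  1 × C: 1 H
  1 × C: no H
  1 × N: no H
  1 × O: no H
  Total hydrogens = 10.
Molecular formula: C11H10BrNO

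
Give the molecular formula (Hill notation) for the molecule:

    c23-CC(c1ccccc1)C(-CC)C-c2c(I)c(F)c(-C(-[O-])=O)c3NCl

C19H17ClFINO2-

Heavy atoms from the SMILES: 19 C, 1 Cl, 1 F, 1 I, 1 N, 2 O.
Implicit hydrogens by atom environment:
  7 × C (aromatic): no H
  5 × C (aromatic): 1 H each → 5
  3 × C: 2 H each → 6
  2 × C: 1 H each → 2
  1 × C: 3 H
  1 × C: no H
  1 × Cl: no H
  1 × F: no H
  1 × I: no H
  1 × N: 1 H
  1 × O: no H
  1 × O (charge -1): no H
  Total hydrogens = 17.
Net charge -1.
Molecular formula: C19H17ClFINO2-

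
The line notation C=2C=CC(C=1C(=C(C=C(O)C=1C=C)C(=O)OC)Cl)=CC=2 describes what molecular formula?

C16H13ClO3

Heavy atoms from the SMILES: 16 C, 1 Cl, 3 O.
Implicit hydrogens by atom environment:
  6 × C (aromatic): 1 H each → 6
  6 × C (aromatic): no H
  2 × O: no H
  1 × C: 3 H
  1 × C: 2 H
  1 × C: 1 H
  1 × C: no H
  1 × Cl: no H
  1 × O: 1 H
  Total hydrogens = 13.
Molecular formula: C16H13ClO3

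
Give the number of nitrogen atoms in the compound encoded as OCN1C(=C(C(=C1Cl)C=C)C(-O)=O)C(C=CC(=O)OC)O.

The symbol for nitrogen appears 1 time in the SMILES.

1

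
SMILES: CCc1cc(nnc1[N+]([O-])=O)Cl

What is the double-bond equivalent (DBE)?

5

Molecular formula from the SMILES: C6H6ClN3O2.
DoU = (2C + 2 + N − H − X)/2 = (2·6 + 2 + 3 − 6 − 1)/2 = 10/2 = 5.
(Structurally: 1 ring(s) + 4 π bond(s) = 5.)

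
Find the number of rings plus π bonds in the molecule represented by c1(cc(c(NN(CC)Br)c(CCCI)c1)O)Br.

Molecular formula from the SMILES: C11H15Br2IN2O.
DoU = (2C + 2 + N − H − X)/2 = (2·11 + 2 + 2 − 15 − 3)/2 = 8/2 = 4.
(Structurally: 1 ring(s) + 3 π bond(s) = 4.)

4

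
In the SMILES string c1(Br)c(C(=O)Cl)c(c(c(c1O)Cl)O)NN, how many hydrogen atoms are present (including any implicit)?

Hydrogens are implicit in SMILES; fill each atom to its normal valence:
  6 × C (aromatic): no H
  2 × Cl: no H
  2 × O: 1 H each → 2
  1 × Br: no H
  1 × C: no H
  1 × N: 2 H
  1 × N: 1 H
  1 × O: no H
  Total hydrogens = 5.

5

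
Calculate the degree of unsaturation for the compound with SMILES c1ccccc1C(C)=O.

Molecular formula from the SMILES: C8H8O.
DoU = (2C + 2 + N − H − X)/2 = (2·8 + 2 + 0 − 8 − 0)/2 = 10/2 = 5.
(Structurally: 1 ring(s) + 4 π bond(s) = 5.)

5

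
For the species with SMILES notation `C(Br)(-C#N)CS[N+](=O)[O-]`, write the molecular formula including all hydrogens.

Heavy atoms from the SMILES: 1 Br, 3 C, 2 N, 2 O, 1 S.
Implicit hydrogens by atom environment:
  1 × Br: no H
  1 × C: 2 H
  1 × C: 1 H
  1 × C: no H
  1 × N: no H
  1 × N (charge +1): no H
  1 × O: no H
  1 × O (charge -1): no H
  1 × S: no H
  Total hydrogens = 3.
Molecular formula: C3H3BrN2O2S

C3H3BrN2O2S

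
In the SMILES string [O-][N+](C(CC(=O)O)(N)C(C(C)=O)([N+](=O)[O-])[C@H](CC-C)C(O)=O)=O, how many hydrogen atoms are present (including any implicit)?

17

Hydrogens are implicit in SMILES; fill each atom to its normal valence:
  5 × C: no H
  5 × O: no H
  3 × C: 2 H each → 6
  2 × C: 3 H each → 6
  2 × N (charge +1): no H
  2 × O: 1 H each → 2
  2 × O (charge -1): no H
  1 × C: 1 H
  1 × N: 2 H
  Total hydrogens = 17.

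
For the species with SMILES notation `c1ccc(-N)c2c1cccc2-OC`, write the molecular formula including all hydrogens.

Heavy atoms from the SMILES: 11 C, 1 N, 1 O.
Implicit hydrogens by atom environment:
  6 × C (aromatic): 1 H each → 6
  4 × C (aromatic): no H
  1 × C: 3 H
  1 × N: 2 H
  1 × O: no H
  Total hydrogens = 11.
Molecular formula: C11H11NO

C11H11NO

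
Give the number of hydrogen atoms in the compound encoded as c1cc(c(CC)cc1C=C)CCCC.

20

Hydrogens are implicit in SMILES; fill each atom to its normal valence:
  5 × C: 2 H each → 10
  3 × C (aromatic): 1 H each → 3
  3 × C (aromatic): no H
  2 × C: 3 H each → 6
  1 × C: 1 H
  Total hydrogens = 20.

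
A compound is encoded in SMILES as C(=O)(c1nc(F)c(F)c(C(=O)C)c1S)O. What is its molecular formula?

Heavy atoms from the SMILES: 8 C, 2 F, 1 N, 3 O, 1 S.
Implicit hydrogens by atom environment:
  5 × C (aromatic): no H
  2 × C: no H
  2 × F: no H
  2 × O: no H
  1 × C: 3 H
  1 × N (aromatic): no H
  1 × O: 1 H
  1 × S: 1 H
  Total hydrogens = 5.
Molecular formula: C8H5F2NO3S

C8H5F2NO3S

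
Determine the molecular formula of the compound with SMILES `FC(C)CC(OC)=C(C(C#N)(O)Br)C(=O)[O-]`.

Heavy atoms from the SMILES: 1 Br, 9 C, 1 F, 1 N, 4 O.
Implicit hydrogens by atom environment:
  5 × C: no H
  2 × C: 3 H each → 6
  2 × O: no H
  1 × Br: no H
  1 × C: 2 H
  1 × C: 1 H
  1 × F: no H
  1 × N: no H
  1 × O: 1 H
  1 × O (charge -1): no H
  Total hydrogens = 10.
Net charge -1.
Molecular formula: C9H10BrFNO4-

C9H10BrFNO4-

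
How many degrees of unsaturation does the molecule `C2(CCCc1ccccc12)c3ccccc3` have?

9

Molecular formula from the SMILES: C16H16.
DoU = (2C + 2 + N − H − X)/2 = (2·16 + 2 + 0 − 16 − 0)/2 = 18/2 = 9.
(Structurally: 3 ring(s) + 6 π bond(s) = 9.)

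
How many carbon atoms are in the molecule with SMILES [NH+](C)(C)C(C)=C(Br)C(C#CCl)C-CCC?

12

The symbol for carbon appears 12 times in the SMILES. (Cl is a single chlorine, not C + l.)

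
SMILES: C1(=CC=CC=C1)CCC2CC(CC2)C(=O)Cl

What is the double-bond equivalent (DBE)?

6

Molecular formula from the SMILES: C14H17ClO.
DoU = (2C + 2 + N − H − X)/2 = (2·14 + 2 + 0 − 17 − 1)/2 = 12/2 = 6.
(Structurally: 2 ring(s) + 4 π bond(s) = 6.)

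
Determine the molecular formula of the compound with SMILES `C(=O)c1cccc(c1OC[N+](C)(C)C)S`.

C11H16NO2S+

Heavy atoms from the SMILES: 11 C, 1 N, 2 O, 1 S.
Implicit hydrogens by atom environment:
  3 × C: 3 H each → 9
  3 × C (aromatic): 1 H each → 3
  3 × C (aromatic): no H
  2 × O: no H
  1 × C: 2 H
  1 × C: 1 H
  1 × N (charge +1): no H
  1 × S: 1 H
  Total hydrogens = 16.
Net charge +1.
Molecular formula: C11H16NO2S+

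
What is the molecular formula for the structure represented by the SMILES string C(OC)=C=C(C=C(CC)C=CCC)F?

C12H17FO

Heavy atoms from the SMILES: 12 C, 1 F, 1 O.
Implicit hydrogens by atom environment:
  4 × C: 1 H each → 4
  3 × C: 3 H each → 9
  3 × C: no H
  2 × C: 2 H each → 4
  1 × F: no H
  1 × O: no H
  Total hydrogens = 17.
Molecular formula: C12H17FO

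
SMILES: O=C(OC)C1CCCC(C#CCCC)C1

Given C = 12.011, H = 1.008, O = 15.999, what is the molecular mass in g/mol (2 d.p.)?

208.30

Molecular formula: C13H20O2.
M = 13×12.011 + 20×1.008 + 2×15.999 = 208.30 g/mol.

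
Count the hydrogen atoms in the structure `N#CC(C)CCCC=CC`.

15

Hydrogens are implicit in SMILES; fill each atom to its normal valence:
  3 × C: 2 H each → 6
  3 × C: 1 H each → 3
  2 × C: 3 H each → 6
  1 × C: no H
  1 × N: no H
  Total hydrogens = 15.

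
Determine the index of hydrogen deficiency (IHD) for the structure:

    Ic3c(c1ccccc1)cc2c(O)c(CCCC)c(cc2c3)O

Molecular formula from the SMILES: C20H19IO2.
DoU = (2C + 2 + N − H − X)/2 = (2·20 + 2 + 0 − 19 − 1)/2 = 22/2 = 11.
(Structurally: 3 ring(s) + 8 π bond(s) = 11.)

11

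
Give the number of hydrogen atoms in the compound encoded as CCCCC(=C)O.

12

Hydrogens are implicit in SMILES; fill each atom to its normal valence:
  4 × C: 2 H each → 8
  1 × C: 3 H
  1 × C: no H
  1 × O: 1 H
  Total hydrogens = 12.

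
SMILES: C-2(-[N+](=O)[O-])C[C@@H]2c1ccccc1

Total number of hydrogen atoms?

Hydrogens are implicit in SMILES; fill each atom to its normal valence:
  5 × C (aromatic): 1 H each → 5
  2 × C: 1 H each → 2
  1 × C: 2 H
  1 × C (aromatic): no H
  1 × N (charge +1): no H
  1 × O: no H
  1 × O (charge -1): no H
  Total hydrogens = 9.

9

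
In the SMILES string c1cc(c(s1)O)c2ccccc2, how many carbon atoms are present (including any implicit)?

The symbol for carbon appears 10 times in the SMILES. Lowercase c denotes aromatic carbon and counts toward C.

10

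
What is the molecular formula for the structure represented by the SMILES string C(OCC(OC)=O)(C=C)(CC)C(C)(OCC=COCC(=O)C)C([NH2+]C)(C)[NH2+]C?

Heavy atoms from the SMILES: 20 C, 2 N, 6 O.
Implicit hydrogens by atom environment:
  7 × C: 3 H each → 21
  6 × O: no H
  5 × C: 2 H each → 10
  5 × C: no H
  3 × C: 1 H each → 3
  2 × N (charge +1): 2 H each → 4
  Total hydrogens = 38.
Net charge +2.
Molecular formula: [C20H38N2O6]2+

[C20H38N2O6]2+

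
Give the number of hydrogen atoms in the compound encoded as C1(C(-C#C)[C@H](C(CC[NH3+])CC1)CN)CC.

25

Hydrogens are implicit in SMILES; fill each atom to its normal valence:
  6 × C: 2 H each → 12
  5 × C: 1 H each → 5
  1 × C: 3 H
  1 × C: no H
  1 × N (charge +1): 3 H
  1 × N: 2 H
  Total hydrogens = 25.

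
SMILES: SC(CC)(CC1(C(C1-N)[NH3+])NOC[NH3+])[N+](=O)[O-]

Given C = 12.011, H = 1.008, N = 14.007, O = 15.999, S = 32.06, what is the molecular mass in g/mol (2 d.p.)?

267.35

Molecular formula: [C8H21N5O3S]2+.
M = 8×12.011 + 21×1.008 + 5×14.007 + 3×15.999 + 1×32.06 = 267.35 g/mol.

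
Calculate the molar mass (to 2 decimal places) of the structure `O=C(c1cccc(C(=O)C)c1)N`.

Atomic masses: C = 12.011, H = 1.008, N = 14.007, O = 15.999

163.18

Molecular formula: C9H9NO2.
M = 9×12.011 + 9×1.008 + 1×14.007 + 2×15.999 = 163.18 g/mol.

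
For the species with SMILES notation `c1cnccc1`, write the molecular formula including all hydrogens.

C5H5N

Heavy atoms from the SMILES: 5 C, 1 N.
Implicit hydrogens by atom environment:
  5 × C (aromatic): 1 H each → 5
  1 × N (aromatic): no H
  Total hydrogens = 5.
Molecular formula: C5H5N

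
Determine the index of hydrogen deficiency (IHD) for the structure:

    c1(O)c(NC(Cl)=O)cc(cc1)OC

Molecular formula from the SMILES: C8H8ClNO3.
DoU = (2C + 2 + N − H − X)/2 = (2·8 + 2 + 1 − 8 − 1)/2 = 10/2 = 5.
(Structurally: 1 ring(s) + 4 π bond(s) = 5.)

5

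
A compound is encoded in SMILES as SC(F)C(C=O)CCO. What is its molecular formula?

Heavy atoms from the SMILES: 5 C, 1 F, 2 O, 1 S.
Implicit hydrogens by atom environment:
  3 × C: 1 H each → 3
  2 × C: 2 H each → 4
  1 × F: no H
  1 × O: 1 H
  1 × O: no H
  1 × S: 1 H
  Total hydrogens = 9.
Molecular formula: C5H9FO2S

C5H9FO2S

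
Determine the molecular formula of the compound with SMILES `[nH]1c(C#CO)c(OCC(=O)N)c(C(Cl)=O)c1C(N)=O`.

Heavy atoms from the SMILES: 10 C, 1 Cl, 3 N, 5 O.
Implicit hydrogens by atom environment:
  5 × C: no H
  4 × C (aromatic): no H
  4 × O: no H
  2 × N: 2 H each → 4
  1 × C: 2 H
  1 × Cl: no H
  1 × N (aromatic): 1 H
  1 × O: 1 H
  Total hydrogens = 8.
Molecular formula: C10H8ClN3O5

C10H8ClN3O5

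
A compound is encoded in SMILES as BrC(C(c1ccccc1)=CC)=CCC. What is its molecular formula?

C13H15Br

Heavy atoms from the SMILES: 1 Br, 13 C.
Implicit hydrogens by atom environment:
  5 × C (aromatic): 1 H each → 5
  2 × C: 3 H each → 6
  2 × C: 1 H each → 2
  2 × C: no H
  1 × Br: no H
  1 × C: 2 H
  1 × C (aromatic): no H
  Total hydrogens = 15.
Molecular formula: C13H15Br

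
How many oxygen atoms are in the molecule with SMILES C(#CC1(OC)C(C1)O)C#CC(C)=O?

3

The symbol for oxygen appears 3 times in the SMILES.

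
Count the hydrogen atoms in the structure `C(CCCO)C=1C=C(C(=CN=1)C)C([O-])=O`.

Hydrogens are implicit in SMILES; fill each atom to its normal valence:
  4 × C: 2 H each → 8
  3 × C (aromatic): no H
  2 × C (aromatic): 1 H each → 2
  1 × C: 3 H
  1 × C: no H
  1 × N (aromatic): no H
  1 × O: 1 H
  1 × O: no H
  1 × O (charge -1): no H
  Total hydrogens = 14.

14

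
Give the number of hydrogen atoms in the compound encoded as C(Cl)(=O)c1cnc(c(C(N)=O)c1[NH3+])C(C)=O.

Hydrogens are implicit in SMILES; fill each atom to its normal valence:
  4 × C (aromatic): no H
  3 × C: no H
  3 × O: no H
  1 × C: 3 H
  1 × C (aromatic): 1 H
  1 × Cl: no H
  1 × N (charge +1): 3 H
  1 × N: 2 H
  1 × N (aromatic): no H
  Total hydrogens = 9.

9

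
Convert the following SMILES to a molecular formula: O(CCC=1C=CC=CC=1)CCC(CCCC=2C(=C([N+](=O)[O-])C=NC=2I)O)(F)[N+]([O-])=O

Heavy atoms from the SMILES: 19 C, 1 F, 1 I, 3 N, 6 O.
Implicit hydrogens by atom environment:
  7 × C: 2 H each → 14
  6 × C (aromatic): 1 H each → 6
  5 × C (aromatic): no H
  3 × O: no H
  2 × N (charge +1): no H
  2 × O (charge -1): no H
  1 × C: no H
  1 × F: no H
  1 × I: no H
  1 × N (aromatic): no H
  1 × O: 1 H
  Total hydrogens = 21.
Molecular formula: C19H21FIN3O6

C19H21FIN3O6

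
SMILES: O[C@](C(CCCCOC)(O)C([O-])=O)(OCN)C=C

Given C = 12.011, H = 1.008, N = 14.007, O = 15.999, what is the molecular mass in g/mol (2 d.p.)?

262.28

Molecular formula: C11H20NO6-.
M = 11×12.011 + 20×1.008 + 1×14.007 + 6×15.999 = 262.28 g/mol.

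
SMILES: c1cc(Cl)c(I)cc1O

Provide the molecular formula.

Heavy atoms from the SMILES: 6 C, 1 Cl, 1 I, 1 O.
Implicit hydrogens by atom environment:
  3 × C (aromatic): 1 H each → 3
  3 × C (aromatic): no H
  1 × Cl: no H
  1 × I: no H
  1 × O: 1 H
  Total hydrogens = 4.
Molecular formula: C6H4ClIO

C6H4ClIO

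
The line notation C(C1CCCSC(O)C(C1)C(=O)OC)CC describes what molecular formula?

Heavy atoms from the SMILES: 12 C, 3 O, 1 S.
Implicit hydrogens by atom environment:
  6 × C: 2 H each → 12
  3 × C: 1 H each → 3
  2 × C: 3 H each → 6
  2 × O: no H
  1 × C: no H
  1 × O: 1 H
  1 × S: no H
  Total hydrogens = 22.
Molecular formula: C12H22O3S

C12H22O3S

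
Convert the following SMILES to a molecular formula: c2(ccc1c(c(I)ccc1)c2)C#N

Heavy atoms from the SMILES: 11 C, 1 I, 1 N.
Implicit hydrogens by atom environment:
  6 × C (aromatic): 1 H each → 6
  4 × C (aromatic): no H
  1 × C: no H
  1 × I: no H
  1 × N: no H
  Total hydrogens = 6.
Molecular formula: C11H6IN

C11H6IN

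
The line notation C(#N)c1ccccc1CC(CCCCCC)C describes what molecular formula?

Heavy atoms from the SMILES: 16 C, 1 N.
Implicit hydrogens by atom environment:
  6 × C: 2 H each → 12
  4 × C (aromatic): 1 H each → 4
  2 × C: 3 H each → 6
  2 × C (aromatic): no H
  1 × C: 1 H
  1 × C: no H
  1 × N: no H
  Total hydrogens = 23.
Molecular formula: C16H23N

C16H23N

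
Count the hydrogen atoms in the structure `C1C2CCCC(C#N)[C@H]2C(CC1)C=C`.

19

Hydrogens are implicit in SMILES; fill each atom to its normal valence:
  7 × C: 2 H each → 14
  5 × C: 1 H each → 5
  1 × C: no H
  1 × N: no H
  Total hydrogens = 19.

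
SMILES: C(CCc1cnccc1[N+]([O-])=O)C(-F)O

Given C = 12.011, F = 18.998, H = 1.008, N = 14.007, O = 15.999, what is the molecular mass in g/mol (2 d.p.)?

Molecular formula: C9H11FN2O3.
M = 9×12.011 + 1×18.998 + 11×1.008 + 2×14.007 + 3×15.999 = 214.20 g/mol.

214.20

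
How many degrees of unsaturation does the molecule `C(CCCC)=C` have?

Molecular formula from the SMILES: C6H12.
DoU = (2C + 2 + N − H − X)/2 = (2·6 + 2 + 0 − 12 − 0)/2 = 2/2 = 1.
(Structurally: 0 ring(s) + 1 π bond(s) = 1.)

1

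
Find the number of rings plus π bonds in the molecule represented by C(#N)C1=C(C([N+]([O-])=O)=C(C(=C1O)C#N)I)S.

Molecular formula from the SMILES: C8H2IN3O3S.
DoU = (2C + 2 + N − H − X)/2 = (2·8 + 2 + 3 − 2 − 1)/2 = 18/2 = 9.
(Structurally: 1 ring(s) + 8 π bond(s) = 9.)

9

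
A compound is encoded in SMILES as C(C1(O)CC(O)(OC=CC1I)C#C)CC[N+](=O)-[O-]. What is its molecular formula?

C11H14INO5

Heavy atoms from the SMILES: 11 C, 1 I, 1 N, 5 O.
Implicit hydrogens by atom environment:
  4 × C: 2 H each → 8
  4 × C: 1 H each → 4
  3 × C: no H
  2 × O: 1 H each → 2
  2 × O: no H
  1 × I: no H
  1 × N (charge +1): no H
  1 × O (charge -1): no H
  Total hydrogens = 14.
Molecular formula: C11H14INO5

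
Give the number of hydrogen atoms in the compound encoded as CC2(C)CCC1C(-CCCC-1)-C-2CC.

Hydrogens are implicit in SMILES; fill each atom to its normal valence:
  7 × C: 2 H each → 14
  3 × C: 3 H each → 9
  3 × C: 1 H each → 3
  1 × C: no H
  Total hydrogens = 26.

26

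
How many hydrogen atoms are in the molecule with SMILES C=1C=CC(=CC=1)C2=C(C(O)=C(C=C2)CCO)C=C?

Hydrogens are implicit in SMILES; fill each atom to its normal valence:
  7 × C (aromatic): 1 H each → 7
  5 × C (aromatic): no H
  3 × C: 2 H each → 6
  2 × O: 1 H each → 2
  1 × C: 1 H
  Total hydrogens = 16.

16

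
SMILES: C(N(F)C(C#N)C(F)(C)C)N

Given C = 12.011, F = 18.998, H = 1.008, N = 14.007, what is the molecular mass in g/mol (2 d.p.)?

163.17

Molecular formula: C6H11F2N3.
M = 6×12.011 + 2×18.998 + 11×1.008 + 3×14.007 = 163.17 g/mol.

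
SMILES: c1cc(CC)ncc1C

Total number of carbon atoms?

The symbol for carbon appears 8 times in the SMILES. Lowercase c denotes aromatic carbon and counts toward C.

8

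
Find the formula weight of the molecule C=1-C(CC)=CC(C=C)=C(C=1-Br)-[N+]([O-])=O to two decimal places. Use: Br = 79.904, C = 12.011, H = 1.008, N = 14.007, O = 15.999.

Molecular formula: C10H10BrNO2.
M = 1×79.904 + 10×12.011 + 10×1.008 + 1×14.007 + 2×15.999 = 256.10 g/mol.

256.10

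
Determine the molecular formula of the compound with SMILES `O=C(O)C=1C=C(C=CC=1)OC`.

C8H8O3

Heavy atoms from the SMILES: 8 C, 3 O.
Implicit hydrogens by atom environment:
  4 × C (aromatic): 1 H each → 4
  2 × C (aromatic): no H
  2 × O: no H
  1 × C: 3 H
  1 × C: no H
  1 × O: 1 H
  Total hydrogens = 8.
Molecular formula: C8H8O3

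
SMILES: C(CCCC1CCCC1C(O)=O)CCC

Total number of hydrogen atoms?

24

Hydrogens are implicit in SMILES; fill each atom to its normal valence:
  9 × C: 2 H each → 18
  2 × C: 1 H each → 2
  1 × C: 3 H
  1 × C: no H
  1 × O: 1 H
  1 × O: no H
  Total hydrogens = 24.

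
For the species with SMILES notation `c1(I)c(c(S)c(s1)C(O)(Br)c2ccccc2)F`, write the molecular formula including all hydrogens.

C11H7BrFIOS2

Heavy atoms from the SMILES: 1 Br, 11 C, 1 F, 1 I, 1 O, 2 S.
Implicit hydrogens by atom environment:
  5 × C (aromatic): 1 H each → 5
  5 × C (aromatic): no H
  1 × Br: no H
  1 × C: no H
  1 × F: no H
  1 × I: no H
  1 × O: 1 H
  1 × S: 1 H
  1 × S (aromatic): no H
  Total hydrogens = 7.
Molecular formula: C11H7BrFIOS2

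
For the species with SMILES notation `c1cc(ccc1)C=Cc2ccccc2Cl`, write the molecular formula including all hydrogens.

Heavy atoms from the SMILES: 14 C, 1 Cl.
Implicit hydrogens by atom environment:
  9 × C (aromatic): 1 H each → 9
  3 × C (aromatic): no H
  2 × C: 1 H each → 2
  1 × Cl: no H
  Total hydrogens = 11.
Molecular formula: C14H11Cl

C14H11Cl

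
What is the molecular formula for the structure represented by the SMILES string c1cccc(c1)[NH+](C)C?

Heavy atoms from the SMILES: 8 C, 1 N.
Implicit hydrogens by atom environment:
  5 × C (aromatic): 1 H each → 5
  2 × C: 3 H each → 6
  1 × C (aromatic): no H
  1 × N (charge +1): 1 H
  Total hydrogens = 12.
Net charge +1.
Molecular formula: C8H12N+

C8H12N+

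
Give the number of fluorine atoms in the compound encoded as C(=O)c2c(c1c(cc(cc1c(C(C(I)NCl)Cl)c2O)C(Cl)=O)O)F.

1

The symbol for fluorine appears 1 time in the SMILES.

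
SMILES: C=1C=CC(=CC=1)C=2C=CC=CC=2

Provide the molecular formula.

C12H10

Heavy atoms from the SMILES: 12 C.
Implicit hydrogens by atom environment:
  10 × C (aromatic): 1 H each → 10
  2 × C (aromatic): no H
  Total hydrogens = 10.
Molecular formula: C12H10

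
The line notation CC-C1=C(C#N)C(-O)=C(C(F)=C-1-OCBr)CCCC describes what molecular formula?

C14H17BrFNO2

Heavy atoms from the SMILES: 1 Br, 14 C, 1 F, 1 N, 2 O.
Implicit hydrogens by atom environment:
  6 × C (aromatic): no H
  5 × C: 2 H each → 10
  2 × C: 3 H each → 6
  1 × Br: no H
  1 × C: no H
  1 × F: no H
  1 × N: no H
  1 × O: 1 H
  1 × O: no H
  Total hydrogens = 17.
Molecular formula: C14H17BrFNO2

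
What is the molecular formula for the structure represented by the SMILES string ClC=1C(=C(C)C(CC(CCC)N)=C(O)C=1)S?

C12H18ClNOS

Heavy atoms from the SMILES: 12 C, 1 Cl, 1 N, 1 O, 1 S.
Implicit hydrogens by atom environment:
  5 × C (aromatic): no H
  3 × C: 2 H each → 6
  2 × C: 3 H each → 6
  1 × C (aromatic): 1 H
  1 × C: 1 H
  1 × Cl: no H
  1 × N: 2 H
  1 × O: 1 H
  1 × S: 1 H
  Total hydrogens = 18.
Molecular formula: C12H18ClNOS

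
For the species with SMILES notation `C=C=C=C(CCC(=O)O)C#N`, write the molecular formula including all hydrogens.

C8H7NO2

Heavy atoms from the SMILES: 8 C, 1 N, 2 O.
Implicit hydrogens by atom environment:
  5 × C: no H
  3 × C: 2 H each → 6
  1 × N: no H
  1 × O: 1 H
  1 × O: no H
  Total hydrogens = 7.
Molecular formula: C8H7NO2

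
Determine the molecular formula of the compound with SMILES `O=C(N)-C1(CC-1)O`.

Heavy atoms from the SMILES: 4 C, 1 N, 2 O.
Implicit hydrogens by atom environment:
  2 × C: 2 H each → 4
  2 × C: no H
  1 × N: 2 H
  1 × O: 1 H
  1 × O: no H
  Total hydrogens = 7.
Molecular formula: C4H7NO2

C4H7NO2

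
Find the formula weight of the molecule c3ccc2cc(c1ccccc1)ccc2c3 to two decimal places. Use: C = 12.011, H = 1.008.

204.27

Molecular formula: C16H12.
M = 16×12.011 + 12×1.008 = 204.27 g/mol.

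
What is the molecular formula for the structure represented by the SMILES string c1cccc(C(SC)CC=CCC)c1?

C13H18S

Heavy atoms from the SMILES: 13 C, 1 S.
Implicit hydrogens by atom environment:
  5 × C (aromatic): 1 H each → 5
  3 × C: 1 H each → 3
  2 × C: 3 H each → 6
  2 × C: 2 H each → 4
  1 × C (aromatic): no H
  1 × S: no H
  Total hydrogens = 18.
Molecular formula: C13H18S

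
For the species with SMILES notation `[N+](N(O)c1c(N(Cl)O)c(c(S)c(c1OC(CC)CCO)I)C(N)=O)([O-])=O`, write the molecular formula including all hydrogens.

Heavy atoms from the SMILES: 12 C, 1 Cl, 1 I, 4 N, 7 O, 1 S.
Implicit hydrogens by atom environment:
  6 × C (aromatic): no H
  3 × C: 2 H each → 6
  3 × O: 1 H each → 3
  3 × O: no H
  2 × N: no H
  1 × C: 3 H
  1 × C: 1 H
  1 × C: no H
  1 × Cl: no H
  1 × I: no H
  1 × N: 2 H
  1 × N (charge +1): no H
  1 × O (charge -1): no H
  1 × S: 1 H
  Total hydrogens = 16.
Molecular formula: C12H16ClIN4O7S

C12H16ClIN4O7S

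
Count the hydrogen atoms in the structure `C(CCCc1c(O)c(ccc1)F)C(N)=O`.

Hydrogens are implicit in SMILES; fill each atom to its normal valence:
  4 × C: 2 H each → 8
  3 × C (aromatic): 1 H each → 3
  3 × C (aromatic): no H
  1 × C: no H
  1 × F: no H
  1 × N: 2 H
  1 × O: 1 H
  1 × O: no H
  Total hydrogens = 14.

14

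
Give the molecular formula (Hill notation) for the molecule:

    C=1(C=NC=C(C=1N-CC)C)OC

Heavy atoms from the SMILES: 9 C, 2 N, 1 O.
Implicit hydrogens by atom environment:
  3 × C: 3 H each → 9
  3 × C (aromatic): no H
  2 × C (aromatic): 1 H each → 2
  1 × C: 2 H
  1 × N: 1 H
  1 × N (aromatic): no H
  1 × O: no H
  Total hydrogens = 14.
Molecular formula: C9H14N2O

C9H14N2O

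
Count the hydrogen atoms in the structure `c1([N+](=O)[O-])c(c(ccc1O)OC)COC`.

Hydrogens are implicit in SMILES; fill each atom to its normal valence:
  4 × C (aromatic): no H
  3 × O: no H
  2 × C: 3 H each → 6
  2 × C (aromatic): 1 H each → 2
  1 × C: 2 H
  1 × N (charge +1): no H
  1 × O: 1 H
  1 × O (charge -1): no H
  Total hydrogens = 11.

11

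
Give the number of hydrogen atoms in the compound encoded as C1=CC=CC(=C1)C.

Hydrogens are implicit in SMILES; fill each atom to its normal valence:
  5 × C (aromatic): 1 H each → 5
  1 × C: 3 H
  1 × C (aromatic): no H
  Total hydrogens = 8.

8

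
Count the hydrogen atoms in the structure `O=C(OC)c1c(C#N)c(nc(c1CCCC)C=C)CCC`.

Hydrogens are implicit in SMILES; fill each atom to its normal valence:
  6 × C: 2 H each → 12
  5 × C (aromatic): no H
  3 × C: 3 H each → 9
  2 × C: no H
  2 × O: no H
  1 × C: 1 H
  1 × N (aromatic): no H
  1 × N: no H
  Total hydrogens = 22.

22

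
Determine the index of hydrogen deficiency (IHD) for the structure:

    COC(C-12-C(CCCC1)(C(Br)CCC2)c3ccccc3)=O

Molecular formula from the SMILES: C18H23BrO2.
DoU = (2C + 2 + N − H − X)/2 = (2·18 + 2 + 0 − 23 − 1)/2 = 14/2 = 7.
(Structurally: 3 ring(s) + 4 π bond(s) = 7.)

7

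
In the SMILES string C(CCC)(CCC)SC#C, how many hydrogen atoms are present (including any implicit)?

Hydrogens are implicit in SMILES; fill each atom to its normal valence:
  4 × C: 2 H each → 8
  2 × C: 3 H each → 6
  2 × C: 1 H each → 2
  1 × C: no H
  1 × S: no H
  Total hydrogens = 16.

16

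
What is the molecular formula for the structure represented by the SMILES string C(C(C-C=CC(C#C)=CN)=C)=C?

Heavy atoms from the SMILES: 11 C, 1 N.
Implicit hydrogens by atom environment:
  5 × C: 1 H each → 5
  3 × C: 2 H each → 6
  3 × C: no H
  1 × N: 2 H
  Total hydrogens = 13.
Molecular formula: C11H13N

C11H13N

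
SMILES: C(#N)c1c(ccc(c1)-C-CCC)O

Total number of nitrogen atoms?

1

The symbol for nitrogen appears 1 time in the SMILES.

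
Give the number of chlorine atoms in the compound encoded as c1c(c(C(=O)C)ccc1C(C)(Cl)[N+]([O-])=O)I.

1

The symbol for chlorine appears 1 time in the SMILES.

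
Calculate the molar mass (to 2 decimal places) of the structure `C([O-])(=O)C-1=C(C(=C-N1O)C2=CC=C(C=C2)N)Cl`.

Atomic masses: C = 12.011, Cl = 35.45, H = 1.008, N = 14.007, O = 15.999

Molecular formula: C11H8ClN2O3-.
M = 11×12.011 + 1×35.45 + 8×1.008 + 2×14.007 + 3×15.999 = 251.65 g/mol.

251.65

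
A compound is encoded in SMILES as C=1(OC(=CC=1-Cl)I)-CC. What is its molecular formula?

Heavy atoms from the SMILES: 6 C, 1 Cl, 1 I, 1 O.
Implicit hydrogens by atom environment:
  3 × C (aromatic): no H
  1 × C: 3 H
  1 × C: 2 H
  1 × C (aromatic): 1 H
  1 × Cl: no H
  1 × I: no H
  1 × O (aromatic): no H
  Total hydrogens = 6.
Molecular formula: C6H6ClIO

C6H6ClIO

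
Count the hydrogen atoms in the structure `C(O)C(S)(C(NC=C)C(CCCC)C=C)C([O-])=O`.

Hydrogens are implicit in SMILES; fill each atom to its normal valence:
  6 × C: 2 H each → 12
  4 × C: 1 H each → 4
  2 × C: no H
  1 × C: 3 H
  1 × N: 1 H
  1 × O: 1 H
  1 × O: no H
  1 × O (charge -1): no H
  1 × S: 1 H
  Total hydrogens = 22.

22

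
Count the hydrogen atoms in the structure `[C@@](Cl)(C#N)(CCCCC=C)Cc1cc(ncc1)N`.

Hydrogens are implicit in SMILES; fill each atom to its normal valence:
  6 × C: 2 H each → 12
  3 × C (aromatic): 1 H each → 3
  2 × C (aromatic): no H
  2 × C: no H
  1 × C: 1 H
  1 × Cl: no H
  1 × N: 2 H
  1 × N (aromatic): no H
  1 × N: no H
  Total hydrogens = 18.

18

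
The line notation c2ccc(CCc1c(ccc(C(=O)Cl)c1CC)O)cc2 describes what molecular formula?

Heavy atoms from the SMILES: 17 C, 1 Cl, 2 O.
Implicit hydrogens by atom environment:
  7 × C (aromatic): 1 H each → 7
  5 × C (aromatic): no H
  3 × C: 2 H each → 6
  1 × C: 3 H
  1 × C: no H
  1 × Cl: no H
  1 × O: 1 H
  1 × O: no H
  Total hydrogens = 17.
Molecular formula: C17H17ClO2

C17H17ClO2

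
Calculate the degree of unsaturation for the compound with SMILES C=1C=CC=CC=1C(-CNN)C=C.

Molecular formula from the SMILES: C10H14N2.
DoU = (2C + 2 + N − H − X)/2 = (2·10 + 2 + 2 − 14 − 0)/2 = 10/2 = 5.
(Structurally: 1 ring(s) + 4 π bond(s) = 5.)

5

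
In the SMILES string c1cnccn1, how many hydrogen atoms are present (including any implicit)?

Hydrogens are implicit in SMILES; fill each atom to its normal valence:
  4 × C (aromatic): 1 H each → 4
  2 × N (aromatic): no H
  Total hydrogens = 4.

4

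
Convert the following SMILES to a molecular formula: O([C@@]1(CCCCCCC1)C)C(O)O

C10H20O3

Heavy atoms from the SMILES: 10 C, 3 O.
Implicit hydrogens by atom environment:
  7 × C: 2 H each → 14
  2 × O: 1 H each → 2
  1 × C: 3 H
  1 × C: 1 H
  1 × C: no H
  1 × O: no H
  Total hydrogens = 20.
Molecular formula: C10H20O3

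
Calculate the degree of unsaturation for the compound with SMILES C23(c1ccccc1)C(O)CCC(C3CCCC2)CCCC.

Molecular formula from the SMILES: C20H30O.
DoU = (2C + 2 + N − H − X)/2 = (2·20 + 2 + 0 − 30 − 0)/2 = 12/2 = 6.
(Structurally: 3 ring(s) + 3 π bond(s) = 6.)

6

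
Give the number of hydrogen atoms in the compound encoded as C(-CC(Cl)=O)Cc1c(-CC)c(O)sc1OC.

15

Hydrogens are implicit in SMILES; fill each atom to its normal valence:
  4 × C: 2 H each → 8
  4 × C (aromatic): no H
  2 × C: 3 H each → 6
  2 × O: no H
  1 × C: no H
  1 × Cl: no H
  1 × O: 1 H
  1 × S (aromatic): no H
  Total hydrogens = 15.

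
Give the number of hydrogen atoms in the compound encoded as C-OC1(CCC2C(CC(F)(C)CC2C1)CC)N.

26

Hydrogens are implicit in SMILES; fill each atom to its normal valence:
  6 × C: 2 H each → 12
  3 × C: 3 H each → 9
  3 × C: 1 H each → 3
  2 × C: no H
  1 × F: no H
  1 × N: 2 H
  1 × O: no H
  Total hydrogens = 26.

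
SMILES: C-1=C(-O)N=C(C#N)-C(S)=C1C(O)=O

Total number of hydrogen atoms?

Hydrogens are implicit in SMILES; fill each atom to its normal valence:
  4 × C (aromatic): no H
  2 × C: no H
  2 × O: 1 H each → 2
  1 × C (aromatic): 1 H
  1 × N (aromatic): no H
  1 × N: no H
  1 × O: no H
  1 × S: 1 H
  Total hydrogens = 4.

4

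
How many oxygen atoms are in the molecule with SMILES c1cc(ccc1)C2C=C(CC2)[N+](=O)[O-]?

2

The symbol for oxygen appears 2 times in the SMILES.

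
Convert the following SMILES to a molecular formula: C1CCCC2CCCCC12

C10H18

Heavy atoms from the SMILES: 10 C.
Implicit hydrogens by atom environment:
  8 × C: 2 H each → 16
  2 × C: 1 H each → 2
  Total hydrogens = 18.
Molecular formula: C10H18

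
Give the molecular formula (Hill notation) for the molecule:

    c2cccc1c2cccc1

C10H8

Heavy atoms from the SMILES: 10 C.
Implicit hydrogens by atom environment:
  8 × C (aromatic): 1 H each → 8
  2 × C (aromatic): no H
  Total hydrogens = 8.
Molecular formula: C10H8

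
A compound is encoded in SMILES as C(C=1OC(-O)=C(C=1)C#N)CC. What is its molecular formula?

Heavy atoms from the SMILES: 8 C, 1 N, 2 O.
Implicit hydrogens by atom environment:
  3 × C (aromatic): no H
  2 × C: 2 H each → 4
  1 × C: 3 H
  1 × C (aromatic): 1 H
  1 × C: no H
  1 × N: no H
  1 × O: 1 H
  1 × O (aromatic): no H
  Total hydrogens = 9.
Molecular formula: C8H9NO2

C8H9NO2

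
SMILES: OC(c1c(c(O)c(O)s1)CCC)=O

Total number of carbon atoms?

The symbol for carbon appears 8 times in the SMILES. Lowercase c denotes aromatic carbon and counts toward C.

8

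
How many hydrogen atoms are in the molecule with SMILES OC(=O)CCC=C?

Hydrogens are implicit in SMILES; fill each atom to its normal valence:
  3 × C: 2 H each → 6
  1 × C: 1 H
  1 × C: no H
  1 × O: 1 H
  1 × O: no H
  Total hydrogens = 8.

8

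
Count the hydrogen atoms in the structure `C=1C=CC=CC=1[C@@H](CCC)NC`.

17

Hydrogens are implicit in SMILES; fill each atom to its normal valence:
  5 × C (aromatic): 1 H each → 5
  2 × C: 3 H each → 6
  2 × C: 2 H each → 4
  1 × C: 1 H
  1 × C (aromatic): no H
  1 × N: 1 H
  Total hydrogens = 17.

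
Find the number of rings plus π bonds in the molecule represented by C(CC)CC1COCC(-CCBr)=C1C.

2

Molecular formula from the SMILES: C12H21BrO.
DoU = (2C + 2 + N − H − X)/2 = (2·12 + 2 + 0 − 21 − 1)/2 = 4/2 = 2.
(Structurally: 1 ring(s) + 1 π bond(s) = 2.)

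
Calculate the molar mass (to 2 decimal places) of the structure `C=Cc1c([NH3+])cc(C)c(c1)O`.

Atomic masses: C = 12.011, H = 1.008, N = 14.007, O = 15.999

150.20

Molecular formula: C9H12NO+.
M = 9×12.011 + 12×1.008 + 1×14.007 + 1×15.999 = 150.20 g/mol.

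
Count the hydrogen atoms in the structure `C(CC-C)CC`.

14

Hydrogens are implicit in SMILES; fill each atom to its normal valence:
  4 × C: 2 H each → 8
  2 × C: 3 H each → 6
  Total hydrogens = 14.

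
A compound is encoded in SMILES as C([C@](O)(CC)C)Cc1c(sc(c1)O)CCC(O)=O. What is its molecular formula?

Heavy atoms from the SMILES: 13 C, 4 O, 1 S.
Implicit hydrogens by atom environment:
  5 × C: 2 H each → 10
  3 × C (aromatic): no H
  3 × O: 1 H each → 3
  2 × C: 3 H each → 6
  2 × C: no H
  1 × C (aromatic): 1 H
  1 × O: no H
  1 × S (aromatic): no H
  Total hydrogens = 20.
Molecular formula: C13H20O4S

C13H20O4S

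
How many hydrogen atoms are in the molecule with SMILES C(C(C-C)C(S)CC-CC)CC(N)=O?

Hydrogens are implicit in SMILES; fill each atom to its normal valence:
  6 × C: 2 H each → 12
  2 × C: 3 H each → 6
  2 × C: 1 H each → 2
  1 × C: no H
  1 × N: 2 H
  1 × O: no H
  1 × S: 1 H
  Total hydrogens = 23.

23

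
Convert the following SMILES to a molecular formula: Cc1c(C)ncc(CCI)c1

C9H12IN

Heavy atoms from the SMILES: 9 C, 1 I, 1 N.
Implicit hydrogens by atom environment:
  3 × C (aromatic): no H
  2 × C: 3 H each → 6
  2 × C: 2 H each → 4
  2 × C (aromatic): 1 H each → 2
  1 × I: no H
  1 × N (aromatic): no H
  Total hydrogens = 12.
Molecular formula: C9H12IN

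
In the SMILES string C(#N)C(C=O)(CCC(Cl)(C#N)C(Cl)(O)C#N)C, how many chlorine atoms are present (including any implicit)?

The symbol for chlorine appears 2 times in the SMILES.

2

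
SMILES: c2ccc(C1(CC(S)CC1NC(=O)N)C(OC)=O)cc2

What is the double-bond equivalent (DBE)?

Molecular formula from the SMILES: C14H18N2O3S.
DoU = (2C + 2 + N − H − X)/2 = (2·14 + 2 + 2 − 18 − 0)/2 = 14/2 = 7.
(Structurally: 2 ring(s) + 5 π bond(s) = 7.)

7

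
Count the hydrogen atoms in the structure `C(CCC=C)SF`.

Hydrogens are implicit in SMILES; fill each atom to its normal valence:
  4 × C: 2 H each → 8
  1 × C: 1 H
  1 × F: no H
  1 × S: no H
  Total hydrogens = 9.

9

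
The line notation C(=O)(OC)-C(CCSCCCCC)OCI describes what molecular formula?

Heavy atoms from the SMILES: 11 C, 1 I, 3 O, 1 S.
Implicit hydrogens by atom environment:
  7 × C: 2 H each → 14
  3 × O: no H
  2 × C: 3 H each → 6
  1 × C: 1 H
  1 × C: no H
  1 × I: no H
  1 × S: no H
  Total hydrogens = 21.
Molecular formula: C11H21IO3S

C11H21IO3S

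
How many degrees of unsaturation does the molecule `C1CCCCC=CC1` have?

Molecular formula from the SMILES: C8H14.
DoU = (2C + 2 + N − H − X)/2 = (2·8 + 2 + 0 − 14 − 0)/2 = 4/2 = 2.
(Structurally: 1 ring(s) + 1 π bond(s) = 2.)

2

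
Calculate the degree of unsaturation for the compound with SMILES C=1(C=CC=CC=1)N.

4

Molecular formula from the SMILES: C6H7N.
DoU = (2C + 2 + N − H − X)/2 = (2·6 + 2 + 1 − 7 − 0)/2 = 8/2 = 4.
(Structurally: 1 ring(s) + 3 π bond(s) = 4.)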